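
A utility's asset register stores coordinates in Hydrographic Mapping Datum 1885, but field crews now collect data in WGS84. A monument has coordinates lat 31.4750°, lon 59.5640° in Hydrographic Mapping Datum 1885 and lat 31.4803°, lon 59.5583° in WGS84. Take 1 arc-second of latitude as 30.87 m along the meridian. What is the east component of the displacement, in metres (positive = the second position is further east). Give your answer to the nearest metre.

ΔE = -540 m

Δφ = 31.4803° − 31.4750° = +0.0053°; Δλ = 59.5583° − 59.5640° = -0.0057°.
1° of latitude = 3600 × 30.87 = 111132 m.
ΔN = Δφ × 111132 = 589.0 m; ΔE = Δλ × 111132 × cos(31.4750°) = -0.0057 × 111132 × 0.852868 = -540.3 m.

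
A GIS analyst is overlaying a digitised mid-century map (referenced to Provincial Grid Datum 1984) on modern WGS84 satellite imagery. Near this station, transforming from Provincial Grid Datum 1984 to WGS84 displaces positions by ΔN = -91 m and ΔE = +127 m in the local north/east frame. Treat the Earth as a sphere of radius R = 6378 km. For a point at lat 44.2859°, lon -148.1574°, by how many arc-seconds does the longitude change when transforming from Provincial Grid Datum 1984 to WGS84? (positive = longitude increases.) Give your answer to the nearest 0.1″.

Δλ = 5.7″

At latitude 44.2859°, cos φ = 0.715865.
One radian of longitude at latitude φ spans R cos φ, so Δλ = ΔE / (R cos φ) = 127.0 / (6378000 × 0.715865) = 2.7816e-05 rad = 5.737″.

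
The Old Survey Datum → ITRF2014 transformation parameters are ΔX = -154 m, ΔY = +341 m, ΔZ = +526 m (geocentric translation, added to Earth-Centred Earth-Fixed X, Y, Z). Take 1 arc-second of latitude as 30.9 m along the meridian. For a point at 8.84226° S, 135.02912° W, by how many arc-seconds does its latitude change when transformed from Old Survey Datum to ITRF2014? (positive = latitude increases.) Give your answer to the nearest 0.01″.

sin φ = -0.153715, cos φ = 0.988115, sin λ = -0.706747, cos λ = -0.707466.
North component: ΔN = −sin φ cos λ·ΔX − sin φ sin λ·ΔY + cos φ·ΔZ = −(-0.153715)(-0.707466)(-154) − (-0.153715)(-0.706747)(341) + (0.988115)(526) = 499.45 m.
1° of latitude spans 3600 × 30.90 = 111240 m, so Δφ = 499.45 / 111240 × 3600 = 16.163″.

Δφ = 16.16″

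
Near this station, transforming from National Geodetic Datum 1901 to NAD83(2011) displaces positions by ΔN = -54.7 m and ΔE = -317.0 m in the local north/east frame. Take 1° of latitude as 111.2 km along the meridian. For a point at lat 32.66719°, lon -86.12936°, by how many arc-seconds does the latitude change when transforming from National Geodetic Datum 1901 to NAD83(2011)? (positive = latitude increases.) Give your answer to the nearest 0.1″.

Δφ = -1.8″

1° of latitude = 111.2 km, so Δφ = -54.7 / 111200 = -0.0004919° = -1.771″.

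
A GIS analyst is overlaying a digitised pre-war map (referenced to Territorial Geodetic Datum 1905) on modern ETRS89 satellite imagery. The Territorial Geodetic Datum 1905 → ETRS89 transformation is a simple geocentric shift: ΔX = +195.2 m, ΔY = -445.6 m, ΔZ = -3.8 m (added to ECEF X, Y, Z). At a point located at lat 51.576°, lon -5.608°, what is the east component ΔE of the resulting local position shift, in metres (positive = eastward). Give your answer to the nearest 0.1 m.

The local east axis at (φ, λ) is (−sin λ, cos λ, 0), so ΔE = −sin(-5.608°)·195.2 + cos(-5.608°)·(-445.6) = -424.39 m.

ΔE = -424.4 m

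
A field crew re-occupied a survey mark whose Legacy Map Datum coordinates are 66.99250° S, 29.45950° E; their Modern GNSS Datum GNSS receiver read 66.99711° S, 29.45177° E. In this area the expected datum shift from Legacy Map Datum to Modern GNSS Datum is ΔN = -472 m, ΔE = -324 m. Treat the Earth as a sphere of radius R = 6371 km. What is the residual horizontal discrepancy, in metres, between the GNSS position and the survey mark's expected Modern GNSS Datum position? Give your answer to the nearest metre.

42 m

Observed coordinate differences: Δφ = -0.00461°, Δλ = -0.00773°.
Converting to metres (1° lat = 111195 m, cos φ = 0.390852): observed ΔN = -512.6 m, observed ΔE = -336.0 m.
Subtracting the expected shift leaves a residual of -512.6 − (-472) = -40.6 m north and -336.0 − (-324) = -12.0 m east.
Residual distance = √((-40.6)² + (-12.0)²) = 42.3 m.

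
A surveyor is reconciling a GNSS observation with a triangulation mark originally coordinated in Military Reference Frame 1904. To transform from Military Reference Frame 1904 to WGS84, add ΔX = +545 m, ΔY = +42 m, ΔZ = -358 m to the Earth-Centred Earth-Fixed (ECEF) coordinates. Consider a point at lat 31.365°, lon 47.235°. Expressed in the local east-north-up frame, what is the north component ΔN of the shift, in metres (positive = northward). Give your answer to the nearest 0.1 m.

ΔN = -514.3 m

At φ = 31.365°, λ = 47.235°: sin φ = 0.520488, cos φ = 0.853869, sin λ = 0.734145, cos λ = 0.678993.
ΔN = −sin φ cos λ·ΔX − sin φ sin λ·ΔY + cos φ·ΔZ = −(0.520488)(0.678993)(545) − (0.520488)(0.734145)(42) + (0.853869)(-358) = -514.34 m.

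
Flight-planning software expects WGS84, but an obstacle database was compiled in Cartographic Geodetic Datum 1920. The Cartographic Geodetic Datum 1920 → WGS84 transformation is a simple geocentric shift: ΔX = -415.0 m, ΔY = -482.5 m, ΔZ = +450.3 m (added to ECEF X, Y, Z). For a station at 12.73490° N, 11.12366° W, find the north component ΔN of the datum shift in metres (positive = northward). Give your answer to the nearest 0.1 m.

ΔN = 508.5 m

The local north axis is (−sin φ cos λ, −sin φ sin λ, cos φ), giving ΔN = 89.764 − 20.520 + 439.223 = 508.47 m.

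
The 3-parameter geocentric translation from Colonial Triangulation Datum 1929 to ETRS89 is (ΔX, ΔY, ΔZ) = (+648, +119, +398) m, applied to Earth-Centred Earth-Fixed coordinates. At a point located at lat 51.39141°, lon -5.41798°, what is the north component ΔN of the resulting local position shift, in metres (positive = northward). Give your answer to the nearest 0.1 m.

ΔN = -247.0 m

At φ = 51.39141°, λ = -5.41798°: sin φ = 0.781427, cos φ = 0.623997, sin λ = -0.094421, cos λ = 0.995532.
ΔN = −sin φ cos λ·ΔX − sin φ sin λ·ΔY + cos φ·ΔZ = −(0.781427)(0.995532)(648) − (0.781427)(-0.094421)(119) + (0.623997)(398) = -246.97 m.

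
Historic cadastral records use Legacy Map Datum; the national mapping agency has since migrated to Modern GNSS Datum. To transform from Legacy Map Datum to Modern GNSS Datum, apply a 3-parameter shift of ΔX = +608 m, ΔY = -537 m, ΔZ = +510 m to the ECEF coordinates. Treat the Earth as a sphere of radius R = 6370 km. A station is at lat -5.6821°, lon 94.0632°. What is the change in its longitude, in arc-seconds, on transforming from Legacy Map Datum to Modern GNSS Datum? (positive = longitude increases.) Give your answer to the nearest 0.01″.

Δλ = -18.50″

sin φ = -0.099009, cos φ = 0.995087, sin λ = 0.997486, cos λ = -0.070857.
East component: ΔE = −sin λ·ΔX + cos λ·ΔY = −(0.997486)(608) + (-0.070857)(-537) = -568.42 m.
1° of latitude spans πR/180 = 111177 m; at latitude φ, 1° of longitude spans that × cos φ = 110631.2 m, so Δλ = -568.42 / 110631.2 × 3600 = -18.497″.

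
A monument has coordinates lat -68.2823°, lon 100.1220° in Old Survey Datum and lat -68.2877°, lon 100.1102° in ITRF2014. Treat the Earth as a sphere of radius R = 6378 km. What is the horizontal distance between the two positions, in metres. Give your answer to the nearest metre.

Δφ = -68.2877° − -68.2823° = -0.0054°; Δλ = 100.1102° − 100.1220° = -0.0118°.
1° along a meridian = πR/180 = 111317 m.
ΔN = Δφ × 111317 = -601.1 m; ΔE = Δλ × 111317 × cos(-68.2823°) = -0.0118 × 111317 × 0.370034 = -486.1 m.
Distance = √(ΔE² + ΔN²) = √((-486.1)² + (-601.1)²) = 773.0 m.

773 m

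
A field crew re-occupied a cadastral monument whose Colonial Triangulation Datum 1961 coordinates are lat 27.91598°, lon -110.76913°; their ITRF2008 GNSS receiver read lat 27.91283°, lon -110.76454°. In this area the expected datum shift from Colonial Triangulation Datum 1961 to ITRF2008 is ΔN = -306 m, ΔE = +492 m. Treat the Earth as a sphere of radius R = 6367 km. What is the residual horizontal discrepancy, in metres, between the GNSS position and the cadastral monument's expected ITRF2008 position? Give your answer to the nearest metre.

60 m

Observed coordinate differences: Δφ = -0.00315°, Δλ = +0.00459°.
Converting to metres (1° lat = 111125 m, cos φ = 0.883635): observed ΔN = -350.0 m, observed ΔE = 450.7 m.
Subtracting the expected shift leaves a residual of -350.0 − (-306) = -44.0 m north and 450.7 − (492) = -41.3 m east.
Residual distance = √((-44.0)² + (-41.3)²) = 60.4 m.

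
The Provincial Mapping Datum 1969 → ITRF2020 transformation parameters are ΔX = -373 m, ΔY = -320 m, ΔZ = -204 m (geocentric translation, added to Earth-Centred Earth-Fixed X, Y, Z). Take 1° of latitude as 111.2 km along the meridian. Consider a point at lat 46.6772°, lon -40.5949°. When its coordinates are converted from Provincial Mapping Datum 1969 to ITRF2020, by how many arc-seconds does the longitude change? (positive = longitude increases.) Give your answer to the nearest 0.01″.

Δλ = -22.92″

sin φ = 0.727500, cos φ = 0.686108, sin λ = -0.650707, cos λ = 0.759329.
East component: ΔE = −sin λ·ΔX + cos λ·ΔY = −(-0.650707)(-373) + (0.759329)(-320) = -485.70 m.
1° of latitude spans 111200 m; at latitude φ, 1° of longitude spans that × cos φ = 76295.2 m, so Δλ = -485.70 / 76295.2 × 3600 = -22.918″.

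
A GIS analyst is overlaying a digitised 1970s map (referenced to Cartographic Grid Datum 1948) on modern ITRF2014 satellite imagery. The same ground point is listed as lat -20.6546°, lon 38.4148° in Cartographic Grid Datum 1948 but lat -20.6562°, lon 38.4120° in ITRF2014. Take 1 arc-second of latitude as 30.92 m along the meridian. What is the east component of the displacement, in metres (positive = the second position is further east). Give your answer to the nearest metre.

Δφ = -20.6562° − -20.6546° = -0.0016°; Δλ = 38.4120° − 38.4148° = -0.0028°.
1° of latitude = 3600 × 30.92 = 111312 m.
ΔN = Δφ × 111312 = -178.1 m; ΔE = Δλ × 111312 × cos(-20.6546°) = -0.0028 × 111312 × 0.935724 = -291.6 m.

ΔE = -292 m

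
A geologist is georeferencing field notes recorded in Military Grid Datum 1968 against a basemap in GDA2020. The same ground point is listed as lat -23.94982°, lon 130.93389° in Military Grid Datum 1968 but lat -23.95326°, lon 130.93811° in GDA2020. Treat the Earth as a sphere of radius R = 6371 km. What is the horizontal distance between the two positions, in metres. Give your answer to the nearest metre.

575 m

Δφ = -23.95326° − -23.94982° = -0.00344°; Δλ = 130.93811° − 130.93389° = +0.00422°.
1° along a meridian = πR/180 = 111195 m.
ΔN = Δφ × 111195 = -382.5 m; ΔE = Δλ × 111195 × cos(-23.94982°) = +0.00422 × 111195 × 0.913901 = 428.8 m.
Distance = √(ΔE² + ΔN²) = √(428.8² + (-382.5)²) = 574.6 m.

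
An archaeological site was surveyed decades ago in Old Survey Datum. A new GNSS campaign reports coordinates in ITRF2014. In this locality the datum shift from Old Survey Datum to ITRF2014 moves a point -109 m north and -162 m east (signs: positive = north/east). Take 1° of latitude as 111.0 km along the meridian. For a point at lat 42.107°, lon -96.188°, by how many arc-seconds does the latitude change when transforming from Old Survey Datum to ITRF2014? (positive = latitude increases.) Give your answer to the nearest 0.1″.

Δφ = -3.5″

1° of latitude = 111.0 km, so Δφ = -109.0 / 111000 = -0.0009820° = -3.535″.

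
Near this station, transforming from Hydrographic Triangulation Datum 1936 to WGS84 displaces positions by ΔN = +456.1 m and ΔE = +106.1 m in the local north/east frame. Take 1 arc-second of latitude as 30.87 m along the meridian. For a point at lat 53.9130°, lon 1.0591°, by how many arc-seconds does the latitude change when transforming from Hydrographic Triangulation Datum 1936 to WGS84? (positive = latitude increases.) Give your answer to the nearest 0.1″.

Δφ = 14.8″

1″ of latitude = 30.87 m, so Δφ = 456.1 / 30.87 = 14.775″.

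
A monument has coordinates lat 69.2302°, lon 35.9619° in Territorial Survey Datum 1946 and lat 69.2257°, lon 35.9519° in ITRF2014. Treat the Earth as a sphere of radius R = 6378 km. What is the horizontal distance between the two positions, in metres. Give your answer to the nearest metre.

Δφ = 69.2257° − 69.2302° = -0.0045°; Δλ = 35.9519° − 35.9619° = -0.0100°.
1° along a meridian = πR/180 = 111317 m.
ΔN = Δφ × 111317 = -500.9 m; ΔE = Δλ × 111317 × cos(69.2302°) = -0.0100 × 111317 × 0.354614 = -394.7 m.
Distance = √(ΔE² + ΔN²) = √((-394.7)² + (-500.9)²) = 637.8 m.

638 m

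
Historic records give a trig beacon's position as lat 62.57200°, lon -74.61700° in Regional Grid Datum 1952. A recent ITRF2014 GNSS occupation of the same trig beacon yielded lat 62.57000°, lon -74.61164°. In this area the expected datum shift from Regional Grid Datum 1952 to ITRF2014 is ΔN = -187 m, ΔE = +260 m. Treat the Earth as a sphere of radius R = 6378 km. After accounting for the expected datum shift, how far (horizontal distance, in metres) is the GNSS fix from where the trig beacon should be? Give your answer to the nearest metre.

Observed coordinate differences: Δφ = -0.00200°, Δλ = +0.00536°.
Converting to metres (1° lat = 111317 m, cos φ = 0.460634): observed ΔN = -222.6 m, observed ΔE = 274.8 m.
Subtracting the expected shift leaves a residual of -222.6 − (-187) = -35.6 m north and 274.8 − (260) = 14.8 m east.
Residual distance = √((-35.6)² + 14.8²) = 38.6 m.

39 m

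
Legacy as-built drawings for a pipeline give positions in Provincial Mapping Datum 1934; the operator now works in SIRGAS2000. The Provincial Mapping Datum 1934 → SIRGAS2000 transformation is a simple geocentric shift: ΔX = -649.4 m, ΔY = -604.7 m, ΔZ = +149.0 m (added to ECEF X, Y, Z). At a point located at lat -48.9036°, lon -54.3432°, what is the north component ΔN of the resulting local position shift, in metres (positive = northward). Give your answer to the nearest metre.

ΔN = 183 m

The local north axis is (−sin φ cos λ, −sin φ sin λ, cos φ), giving ΔN = -285.280 + 370.271 + 97.942 = 182.93 m.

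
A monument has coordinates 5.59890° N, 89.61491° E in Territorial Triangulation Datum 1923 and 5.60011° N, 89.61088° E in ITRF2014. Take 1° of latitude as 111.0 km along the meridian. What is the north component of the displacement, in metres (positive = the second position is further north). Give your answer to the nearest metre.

Δφ = 5.60011° − 5.59890° = +0.00121°; Δλ = 89.61088° − 89.61491° = -0.00403°.
ΔN = Δφ × 111000 = 134.3 m; ΔE = Δλ × 111000 × cos(5.59890°) = -0.00403 × 111000 × 0.995229 = -445.2 m.

ΔN = 134 m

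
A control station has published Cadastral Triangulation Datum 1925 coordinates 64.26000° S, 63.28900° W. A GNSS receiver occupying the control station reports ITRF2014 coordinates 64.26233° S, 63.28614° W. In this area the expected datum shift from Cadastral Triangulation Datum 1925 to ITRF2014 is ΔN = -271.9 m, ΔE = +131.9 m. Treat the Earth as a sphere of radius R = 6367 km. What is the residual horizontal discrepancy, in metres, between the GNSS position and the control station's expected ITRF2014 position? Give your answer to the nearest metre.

Observed coordinate differences: Δφ = -0.00233°, Δλ = +0.00286°.
Converting to metres (1° lat = 111125 m, cos φ = 0.434288): observed ΔN = -258.9 m, observed ΔE = 138.0 m.
Subtracting the expected shift leaves a residual of -258.9 − (-271.9) = 13.0 m north and 138.0 − (131.9) = 6.1 m east.
Residual distance = √(13.0² + 6.1²) = 14.4 m.

14 m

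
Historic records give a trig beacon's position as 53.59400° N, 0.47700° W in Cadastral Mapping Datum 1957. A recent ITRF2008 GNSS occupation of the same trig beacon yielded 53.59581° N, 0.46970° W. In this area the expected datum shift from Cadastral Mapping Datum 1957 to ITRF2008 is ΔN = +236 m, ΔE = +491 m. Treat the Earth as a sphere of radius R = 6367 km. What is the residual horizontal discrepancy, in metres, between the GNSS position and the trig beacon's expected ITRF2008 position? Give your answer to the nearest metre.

Observed coordinate differences: Δφ = +0.00181°, Δλ = +0.00730°.
Converting to metres (1° lat = 111125 m, cos φ = 0.593503): observed ΔN = 201.1 m, observed ΔE = 481.5 m.
Subtracting the expected shift leaves a residual of 201.1 − (236) = -34.9 m north and 481.5 − (491) = -9.5 m east.
Residual distance = √((-34.9)² + (-9.5)²) = 36.1 m.

36 m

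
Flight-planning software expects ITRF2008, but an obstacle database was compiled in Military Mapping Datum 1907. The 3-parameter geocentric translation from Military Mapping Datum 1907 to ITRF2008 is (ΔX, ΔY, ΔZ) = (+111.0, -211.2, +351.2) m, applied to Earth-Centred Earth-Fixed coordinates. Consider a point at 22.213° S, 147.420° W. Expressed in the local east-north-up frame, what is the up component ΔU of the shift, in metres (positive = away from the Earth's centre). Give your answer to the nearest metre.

The local up (radial) axis is (cos φ cos λ, cos φ sin λ, sin φ), giving ΔU = -86.592 + 105.286 − 132.771 = -114.08 m.

ΔU = -114 m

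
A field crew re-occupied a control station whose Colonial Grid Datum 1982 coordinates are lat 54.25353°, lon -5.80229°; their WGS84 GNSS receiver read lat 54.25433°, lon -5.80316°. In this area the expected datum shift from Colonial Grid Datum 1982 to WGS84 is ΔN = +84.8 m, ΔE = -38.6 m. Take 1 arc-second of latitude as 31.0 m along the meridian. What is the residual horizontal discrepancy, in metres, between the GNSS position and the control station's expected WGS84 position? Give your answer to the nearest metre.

Observed coordinate differences: Δφ = +0.00080°, Δλ = -0.00087°.
Converting to metres (1° lat = 111600 m, cos φ = 0.584200): observed ΔN = 89.3 m, observed ΔE = -56.7 m.
Subtracting the expected shift leaves a residual of 89.3 − (84.8) = 4.5 m north and -56.7 − (-38.6) = -18.1 m east.
Residual distance = √(4.5² + (-18.1)²) = 18.7 m.

19 m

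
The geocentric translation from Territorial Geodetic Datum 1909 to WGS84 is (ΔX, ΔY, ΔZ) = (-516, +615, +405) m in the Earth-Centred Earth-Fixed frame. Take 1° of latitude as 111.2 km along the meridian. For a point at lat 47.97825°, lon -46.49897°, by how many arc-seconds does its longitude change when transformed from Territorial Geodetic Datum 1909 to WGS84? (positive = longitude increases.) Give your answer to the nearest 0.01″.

sin φ = 0.742891, cos φ = 0.669413, sin λ = -0.725362, cos λ = 0.688368.
East component: ΔE = −sin λ·ΔX + cos λ·ΔY = −(-0.725362)(-516) + (0.688368)(615) = 49.06 m.
1° of latitude spans 111200 m; at latitude φ, 1° of longitude spans that × cos φ = 74438.7 m, so Δλ = 49.06 / 74438.7 × 3600 = 2.373″.

Δλ = 2.37″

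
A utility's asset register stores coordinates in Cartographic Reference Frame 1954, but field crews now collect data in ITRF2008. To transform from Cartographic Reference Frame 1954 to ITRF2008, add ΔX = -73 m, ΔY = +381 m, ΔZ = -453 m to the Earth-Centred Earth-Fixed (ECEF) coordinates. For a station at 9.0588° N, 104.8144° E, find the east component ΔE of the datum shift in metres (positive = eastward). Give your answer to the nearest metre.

ΔE = -27 m

The local east axis at (φ, λ) is (−sin λ, cos λ, 0), so ΔE = −sin(104.8144°)·(-73) + cos(104.8144°)·381 = -26.84 m.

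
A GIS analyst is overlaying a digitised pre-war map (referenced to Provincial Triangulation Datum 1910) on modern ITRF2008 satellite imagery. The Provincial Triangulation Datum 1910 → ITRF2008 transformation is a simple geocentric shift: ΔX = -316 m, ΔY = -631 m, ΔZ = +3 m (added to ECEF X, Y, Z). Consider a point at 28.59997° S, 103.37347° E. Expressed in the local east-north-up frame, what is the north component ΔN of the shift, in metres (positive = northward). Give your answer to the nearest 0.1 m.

At φ = -28.59997°, λ = 103.37347°: sin φ = -0.478691, cos φ = 0.877983, sin λ = 0.972883, cos λ = -0.231297.
ΔN = −sin φ cos λ·ΔX − sin φ sin λ·ΔY + cos φ·ΔZ = −(-0.478691)(-0.231297)(-316) − (-0.478691)(0.972883)(-631) + (0.877983)(3) = -256.24 m.

ΔN = -256.2 m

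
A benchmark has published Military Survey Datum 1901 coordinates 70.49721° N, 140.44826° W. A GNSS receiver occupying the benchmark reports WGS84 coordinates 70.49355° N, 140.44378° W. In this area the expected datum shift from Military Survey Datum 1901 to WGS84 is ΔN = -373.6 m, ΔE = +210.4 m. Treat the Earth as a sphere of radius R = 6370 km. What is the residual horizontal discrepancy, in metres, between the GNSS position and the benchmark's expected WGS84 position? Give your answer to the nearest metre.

55 m

Observed coordinate differences: Δφ = -0.00366°, Δλ = +0.00448°.
Converting to metres (1° lat = 111177 m, cos φ = 0.333853): observed ΔN = -406.9 m, observed ΔE = 166.3 m.
Subtracting the expected shift leaves a residual of -406.9 − (-373.6) = -33.3 m north and 166.3 − (210.4) = -44.1 m east.
Residual distance = √((-33.3)² + (-44.1)²) = 55.3 m.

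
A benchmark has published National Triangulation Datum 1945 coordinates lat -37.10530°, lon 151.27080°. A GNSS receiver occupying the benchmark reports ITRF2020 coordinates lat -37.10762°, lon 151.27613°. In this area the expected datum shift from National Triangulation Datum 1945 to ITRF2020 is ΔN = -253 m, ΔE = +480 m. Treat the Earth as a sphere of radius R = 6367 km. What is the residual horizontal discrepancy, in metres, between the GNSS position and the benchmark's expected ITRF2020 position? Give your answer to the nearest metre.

Observed coordinate differences: Δφ = -0.00232°, Δλ = +0.00533°.
Converting to metres (1° lat = 111125 m, cos φ = 0.797528): observed ΔN = -257.8 m, observed ΔE = 472.4 m.
Subtracting the expected shift leaves a residual of -257.8 − (-253) = -4.8 m north and 472.4 − (480) = -7.6 m east.
Residual distance = √((-4.8)² + (-7.6)²) = 9.0 m.

9 m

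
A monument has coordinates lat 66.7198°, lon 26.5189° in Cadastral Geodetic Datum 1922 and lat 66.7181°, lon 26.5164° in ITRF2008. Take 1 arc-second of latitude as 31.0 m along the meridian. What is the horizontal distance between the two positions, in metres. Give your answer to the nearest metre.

Δφ = 66.7181° − 66.7198° = -0.0017°; Δλ = 26.5164° − 26.5189° = -0.0025°.
1° of latitude = 3600 × 31.00 = 111600 m.
ΔN = Δφ × 111600 = -189.7 m; ΔE = Δλ × 111600 × cos(66.7198°) = -0.0025 × 111600 × 0.395228 = -110.3 m.
Distance = √(ΔE² + ΔN²) = √((-110.3)² + (-189.7)²) = 219.4 m.

219 m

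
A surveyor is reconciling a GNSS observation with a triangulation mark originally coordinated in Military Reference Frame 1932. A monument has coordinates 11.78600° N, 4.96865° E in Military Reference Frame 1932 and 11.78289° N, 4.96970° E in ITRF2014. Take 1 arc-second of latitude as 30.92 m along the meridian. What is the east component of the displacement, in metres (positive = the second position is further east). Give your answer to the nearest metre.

ΔE = 114 m

Δφ = 11.78289° − 11.78600° = -0.00311°; Δλ = 4.96970° − 4.96865° = +0.00105°.
1° of latitude = 3600 × 30.92 = 111312 m.
ΔN = Δφ × 111312 = -346.2 m; ΔE = Δλ × 111312 × cos(11.78600°) = +0.00105 × 111312 × 0.978917 = 114.4 m.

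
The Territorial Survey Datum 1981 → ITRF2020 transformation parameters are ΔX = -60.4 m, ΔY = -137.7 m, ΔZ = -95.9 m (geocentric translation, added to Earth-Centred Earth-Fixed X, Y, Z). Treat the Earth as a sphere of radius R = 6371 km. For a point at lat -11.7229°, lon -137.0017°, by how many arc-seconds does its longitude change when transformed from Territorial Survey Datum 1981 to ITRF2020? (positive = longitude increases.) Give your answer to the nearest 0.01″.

Δλ = 1.97″

sin φ = -0.203179, cos φ = 0.979142, sin λ = -0.681977, cos λ = -0.731374.
East component: ΔE = −sin λ·ΔX + cos λ·ΔY = −(-0.681977)(-60.4) + (-0.731374)(-137.7) = 59.52 m.
1° of latitude spans πR/180 = 111195 m; at latitude φ, 1° of longitude spans that × cos φ = 108875.6 m, so Δλ = 59.52 / 108875.6 × 3600 = 1.968″.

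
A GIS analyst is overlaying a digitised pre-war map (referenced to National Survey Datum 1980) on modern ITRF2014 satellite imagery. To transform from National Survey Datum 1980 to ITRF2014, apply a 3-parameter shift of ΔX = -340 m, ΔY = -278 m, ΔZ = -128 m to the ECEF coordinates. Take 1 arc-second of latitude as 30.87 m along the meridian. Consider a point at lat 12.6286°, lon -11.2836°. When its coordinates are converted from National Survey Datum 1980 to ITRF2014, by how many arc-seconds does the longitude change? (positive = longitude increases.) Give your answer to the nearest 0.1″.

Δλ = -11.3″

sin φ = 0.218630, cos φ = 0.975808, sin λ = -0.195665, cos λ = 0.980671.
East component: ΔE = −sin λ·ΔX + cos λ·ΔY = −(-0.195665)(-340) + (0.980671)(-278) = -339.15 m.
1° of latitude spans 3600 × 30.87 = 111132 m; at latitude φ, 1° of longitude spans that × cos φ = 108443.5 m, so Δλ = -339.15 / 108443.5 × 3600 = -11.259″.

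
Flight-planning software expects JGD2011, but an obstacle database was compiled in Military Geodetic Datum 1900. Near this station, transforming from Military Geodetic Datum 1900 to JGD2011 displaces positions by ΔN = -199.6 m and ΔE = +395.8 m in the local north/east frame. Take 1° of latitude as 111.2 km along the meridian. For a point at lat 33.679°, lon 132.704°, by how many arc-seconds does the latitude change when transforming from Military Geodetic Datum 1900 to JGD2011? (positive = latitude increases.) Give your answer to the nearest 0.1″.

Δφ = -6.5″

1° of latitude = 111.2 km, so Δφ = -199.6 / 111200 = -0.0017950° = -6.462″.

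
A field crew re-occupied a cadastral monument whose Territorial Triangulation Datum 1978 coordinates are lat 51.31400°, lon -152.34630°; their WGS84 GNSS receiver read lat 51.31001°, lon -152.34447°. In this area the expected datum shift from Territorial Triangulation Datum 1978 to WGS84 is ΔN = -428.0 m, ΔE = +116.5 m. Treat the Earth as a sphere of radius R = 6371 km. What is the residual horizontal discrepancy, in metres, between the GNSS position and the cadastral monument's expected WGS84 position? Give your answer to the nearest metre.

Observed coordinate differences: Δφ = -0.00399°, Δλ = +0.00183°.
Converting to metres (1° lat = 111195 m, cos φ = 0.625052): observed ΔN = -443.7 m, observed ΔE = 127.2 m.
Subtracting the expected shift leaves a residual of -443.7 − (-428.0) = -15.7 m north and 127.2 − (116.5) = 10.7 m east.
Residual distance = √((-15.7)² + 10.7²) = 19.0 m.

19 m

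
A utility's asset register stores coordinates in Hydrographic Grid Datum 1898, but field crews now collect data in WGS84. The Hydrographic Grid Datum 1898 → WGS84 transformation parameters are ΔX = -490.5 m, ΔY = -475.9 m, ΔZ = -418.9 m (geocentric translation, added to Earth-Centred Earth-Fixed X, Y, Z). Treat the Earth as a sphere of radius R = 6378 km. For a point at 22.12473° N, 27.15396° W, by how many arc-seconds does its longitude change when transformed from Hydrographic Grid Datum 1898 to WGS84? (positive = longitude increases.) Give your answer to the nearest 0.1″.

sin φ = 0.376624, cos φ = 0.926366, sin λ = -0.456383, cos λ = 0.889783.
East component: ΔE = −sin λ·ΔX + cos λ·ΔY = −(-0.456383)(-490.5) + (0.889783)(-475.9) = -647.30 m.
1° of latitude spans πR/180 = 111317 m; at latitude φ, 1° of longitude spans that × cos φ = 103120.4 m, so Δλ = -647.30 / 103120.4 × 3600 = -22.598″.

Δλ = -22.6″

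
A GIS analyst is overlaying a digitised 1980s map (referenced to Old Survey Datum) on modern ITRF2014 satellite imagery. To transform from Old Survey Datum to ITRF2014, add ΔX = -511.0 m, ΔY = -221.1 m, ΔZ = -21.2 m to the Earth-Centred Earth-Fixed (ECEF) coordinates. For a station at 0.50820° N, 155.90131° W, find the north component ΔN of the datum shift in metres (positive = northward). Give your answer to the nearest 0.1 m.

ΔN = -26.1 m

At φ = 0.50820°, λ = -155.90131°: sin φ = 0.008870, cos φ = 0.999961, sin λ = -0.408310, cos λ = -0.912844.
ΔN = −sin φ cos λ·ΔX − sin φ sin λ·ΔY + cos φ·ΔZ = −(0.008870)(-0.912844)(-511.0) − (0.008870)(-0.408310)(-221.1) + (0.999961)(-21.2) = -26.14 m.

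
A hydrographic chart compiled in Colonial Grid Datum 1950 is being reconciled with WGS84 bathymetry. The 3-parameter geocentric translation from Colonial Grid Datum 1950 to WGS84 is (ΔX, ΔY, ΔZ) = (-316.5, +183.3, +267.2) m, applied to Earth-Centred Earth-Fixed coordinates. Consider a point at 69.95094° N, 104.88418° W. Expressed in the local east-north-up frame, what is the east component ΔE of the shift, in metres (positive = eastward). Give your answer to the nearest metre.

ΔE = -353 m

At φ = 69.95094°, λ = -104.88418°: sin φ = 0.939399, cos φ = 0.342825, sin λ = -0.966447, cos λ = -0.256866.
ΔE = −sin λ·ΔX + cos λ·ΔY = −(-0.966447)·(-316.5) + (-0.256866)·(183.3) = -352.96 m.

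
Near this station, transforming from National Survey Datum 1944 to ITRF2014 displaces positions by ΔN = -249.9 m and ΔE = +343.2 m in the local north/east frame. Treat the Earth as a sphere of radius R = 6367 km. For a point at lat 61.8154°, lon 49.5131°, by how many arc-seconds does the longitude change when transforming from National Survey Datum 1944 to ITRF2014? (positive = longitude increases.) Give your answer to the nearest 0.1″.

At latitude 61.8154°, cos φ = 0.472314.
One radian of longitude at latitude φ spans R cos φ, so Δλ = ΔE / (R cos φ) = 343.2 / (6367000 × 0.472314) = 1.1413e-04 rad = 23.540″.

Δλ = 23.5″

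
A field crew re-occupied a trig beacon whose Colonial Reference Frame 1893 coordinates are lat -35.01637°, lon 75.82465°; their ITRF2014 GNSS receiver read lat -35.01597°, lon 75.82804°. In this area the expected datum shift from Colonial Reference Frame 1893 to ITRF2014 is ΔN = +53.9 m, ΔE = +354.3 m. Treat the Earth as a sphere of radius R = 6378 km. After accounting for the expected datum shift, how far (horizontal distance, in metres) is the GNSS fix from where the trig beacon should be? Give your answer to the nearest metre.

Observed coordinate differences: Δφ = +0.00040°, Δλ = +0.00339°.
Converting to metres (1° lat = 111317 m, cos φ = 0.818988): observed ΔN = 44.5 m, observed ΔE = 309.1 m.
Subtracting the expected shift leaves a residual of 44.5 − (53.9) = -9.4 m north and 309.1 − (354.3) = -45.2 m east.
Residual distance = √((-9.4)² + (-45.2)²) = 46.2 m.

46 m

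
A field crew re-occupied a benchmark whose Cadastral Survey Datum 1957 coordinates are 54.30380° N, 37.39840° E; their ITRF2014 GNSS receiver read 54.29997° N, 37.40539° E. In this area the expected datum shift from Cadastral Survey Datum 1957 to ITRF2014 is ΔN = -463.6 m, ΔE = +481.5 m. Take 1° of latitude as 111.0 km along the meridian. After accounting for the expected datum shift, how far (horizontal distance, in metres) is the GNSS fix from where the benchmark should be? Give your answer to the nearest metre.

Observed coordinate differences: Δφ = -0.00383°, Δλ = +0.00699°.
Converting to metres (1° lat = 111000 m, cos φ = 0.583487): observed ΔN = -425.1 m, observed ΔE = 452.7 m.
Subtracting the expected shift leaves a residual of -425.1 − (-463.6) = 38.5 m north and 452.7 − (481.5) = -28.8 m east.
Residual distance = √(38.5² + (-28.8)²) = 48.0 m.

48 m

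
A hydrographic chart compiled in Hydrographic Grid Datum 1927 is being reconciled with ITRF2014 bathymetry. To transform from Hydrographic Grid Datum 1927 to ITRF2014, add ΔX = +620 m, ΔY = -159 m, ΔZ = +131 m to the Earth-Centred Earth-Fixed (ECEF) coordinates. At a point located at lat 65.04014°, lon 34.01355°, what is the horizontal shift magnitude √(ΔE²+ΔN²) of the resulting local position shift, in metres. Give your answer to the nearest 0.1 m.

581.4 m

The local east axis at (φ, λ) is (−sin λ, cos λ, 0), so ΔE = −sin(34.01355°)·620 + cos(34.01355°)·(-159) = -478.62 m.
The local north axis is (−sin φ cos λ, −sin φ sin λ, cos φ), giving ΔN = -465.923 + 80.636 + 55.280 = -330.01 m.
Horizontal magnitude = √(ΔE² + ΔN²) = √((-478.62)² + (-330.01)²) = 581.36 m.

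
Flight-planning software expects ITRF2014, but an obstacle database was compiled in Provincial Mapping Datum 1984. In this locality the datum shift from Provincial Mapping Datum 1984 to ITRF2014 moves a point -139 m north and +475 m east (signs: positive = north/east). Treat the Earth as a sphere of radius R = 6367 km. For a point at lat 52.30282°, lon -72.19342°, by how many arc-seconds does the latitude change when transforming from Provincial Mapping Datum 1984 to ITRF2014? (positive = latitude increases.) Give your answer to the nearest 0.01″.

Δφ = -4.50″

On a sphere of radius R, 1 rad of latitude = R, so Δφ = ΔN / R = -139.0 / 6367000 = -2.1831e-05 rad = -4.503″.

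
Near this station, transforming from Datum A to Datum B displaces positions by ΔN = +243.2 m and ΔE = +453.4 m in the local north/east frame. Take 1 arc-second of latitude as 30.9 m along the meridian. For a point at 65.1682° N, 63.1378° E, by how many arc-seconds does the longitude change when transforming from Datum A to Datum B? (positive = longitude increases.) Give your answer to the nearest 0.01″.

At latitude 65.1682°, cos φ = 0.419956.
1″ of longitude at this latitude = 30.90 × cos φ = 12.9766 m, so Δλ = 453.4 / 12.9766 = 34.940″.

Δλ = 34.94″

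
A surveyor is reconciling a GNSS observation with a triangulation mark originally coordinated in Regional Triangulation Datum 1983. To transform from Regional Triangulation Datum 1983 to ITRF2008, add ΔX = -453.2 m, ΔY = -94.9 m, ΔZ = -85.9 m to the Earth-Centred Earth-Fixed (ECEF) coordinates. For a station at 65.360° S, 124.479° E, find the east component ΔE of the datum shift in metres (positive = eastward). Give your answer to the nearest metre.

ΔE = 427 m

The local east axis at (φ, λ) is (−sin λ, cos λ, 0), so ΔE = −sin(124.479°)·(-453.2) + cos(124.479°)·(-94.9) = 427.31 m.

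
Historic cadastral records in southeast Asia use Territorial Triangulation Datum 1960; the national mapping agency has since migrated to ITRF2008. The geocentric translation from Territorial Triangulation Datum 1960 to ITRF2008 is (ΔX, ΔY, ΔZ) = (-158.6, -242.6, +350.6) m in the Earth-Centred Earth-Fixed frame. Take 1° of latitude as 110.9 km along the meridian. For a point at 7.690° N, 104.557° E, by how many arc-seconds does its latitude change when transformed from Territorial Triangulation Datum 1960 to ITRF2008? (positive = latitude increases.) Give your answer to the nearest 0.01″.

sin φ = 0.133813, cos φ = 0.991007, sin λ = 0.967898, cos λ = -0.251343.
North component: ΔN = −sin φ cos λ·ΔX − sin φ sin λ·ΔY + cos φ·ΔZ = −(0.133813)(-0.251343)(-158.6) − (0.133813)(0.967898)(-242.6) + (0.991007)(350.6) = 373.53 m.
1° of latitude spans 110900 m, so Δφ = 373.53 / 110900 × 3600 = 12.126″.

Δφ = 12.13″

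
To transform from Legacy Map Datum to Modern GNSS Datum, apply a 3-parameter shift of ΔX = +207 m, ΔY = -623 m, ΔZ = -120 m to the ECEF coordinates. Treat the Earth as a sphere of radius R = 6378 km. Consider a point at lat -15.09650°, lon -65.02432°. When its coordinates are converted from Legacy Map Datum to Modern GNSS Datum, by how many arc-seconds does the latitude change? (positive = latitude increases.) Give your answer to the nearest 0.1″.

Δφ = 1.7″

sin φ = -0.260446, cos φ = 0.965489, sin λ = -0.906487, cos λ = 0.422234.
North component: ΔN = −sin φ cos λ·ΔX − sin φ sin λ·ΔY + cos φ·ΔZ = −(-0.260446)(0.422234)(207) − (-0.260446)(-0.906487)(-623) + (0.965489)(-120) = 53.99 m.
1° of latitude spans πR/180 = 111317 m, so Δφ = 53.99 / 111317 × 3600 = 1.746″.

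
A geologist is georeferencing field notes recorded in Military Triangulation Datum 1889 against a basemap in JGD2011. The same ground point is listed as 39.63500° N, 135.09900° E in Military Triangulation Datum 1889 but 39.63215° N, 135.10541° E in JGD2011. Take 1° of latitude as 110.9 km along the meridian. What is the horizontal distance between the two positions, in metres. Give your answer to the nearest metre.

Δφ = 39.63215° − 39.63500° = -0.00285°; Δλ = 135.10541° − 135.09900° = +0.00641°.
ΔN = Δφ × 110900 = -316.1 m; ΔE = Δλ × 110900 × cos(39.63500°) = +0.00641 × 110900 × 0.770124 = 547.5 m.
Distance = √(ΔE² + ΔN²) = √(547.5² + (-316.1)²) = 632.1 m.

632 m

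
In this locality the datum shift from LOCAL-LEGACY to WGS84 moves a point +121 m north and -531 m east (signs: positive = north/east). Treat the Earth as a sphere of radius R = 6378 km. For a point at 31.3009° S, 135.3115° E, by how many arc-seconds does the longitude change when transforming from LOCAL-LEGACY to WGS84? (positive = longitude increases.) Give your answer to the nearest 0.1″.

Δλ = -20.1″

At latitude -31.3009°, cos φ = 0.854451.
One radian of longitude at latitude φ spans R cos φ, so Δλ = ΔE / (R cos φ) = -531.0 / (6378000 × 0.854451) = -9.7437e-05 rad = -20.098″.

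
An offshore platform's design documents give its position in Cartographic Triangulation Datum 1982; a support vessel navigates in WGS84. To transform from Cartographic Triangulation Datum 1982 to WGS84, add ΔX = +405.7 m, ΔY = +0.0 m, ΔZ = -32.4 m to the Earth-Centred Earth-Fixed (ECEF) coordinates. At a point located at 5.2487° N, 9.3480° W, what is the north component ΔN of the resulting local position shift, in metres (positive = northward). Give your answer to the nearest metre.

At φ = 5.2487°, λ = -9.3480°: sin φ = 0.091479, cos φ = 0.995807, sin λ = -0.162431, cos λ = 0.986720.
ΔN = −sin φ cos λ·ΔX − sin φ sin λ·ΔY + cos φ·ΔZ = −(0.091479)(0.986720)(405.7) − (0.091479)(-0.162431)(0.0) + (0.995807)(-32.4) = -68.88 m.

ΔN = -69 m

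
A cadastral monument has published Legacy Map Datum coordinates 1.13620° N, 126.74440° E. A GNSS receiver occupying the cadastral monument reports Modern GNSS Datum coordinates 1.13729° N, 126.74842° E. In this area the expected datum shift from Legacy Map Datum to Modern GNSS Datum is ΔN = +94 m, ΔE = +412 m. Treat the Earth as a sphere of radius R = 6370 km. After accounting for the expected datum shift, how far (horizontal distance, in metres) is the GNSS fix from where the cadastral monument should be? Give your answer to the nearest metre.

44 m

Observed coordinate differences: Δφ = +0.00109°, Δλ = +0.00402°.
Converting to metres (1° lat = 111177 m, cos φ = 0.999803): observed ΔN = 121.2 m, observed ΔE = 446.8 m.
Subtracting the expected shift leaves a residual of 121.2 − (94) = 27.2 m north and 446.8 − (412) = 34.8 m east.
Residual distance = √(27.2² + 34.8²) = 44.2 m.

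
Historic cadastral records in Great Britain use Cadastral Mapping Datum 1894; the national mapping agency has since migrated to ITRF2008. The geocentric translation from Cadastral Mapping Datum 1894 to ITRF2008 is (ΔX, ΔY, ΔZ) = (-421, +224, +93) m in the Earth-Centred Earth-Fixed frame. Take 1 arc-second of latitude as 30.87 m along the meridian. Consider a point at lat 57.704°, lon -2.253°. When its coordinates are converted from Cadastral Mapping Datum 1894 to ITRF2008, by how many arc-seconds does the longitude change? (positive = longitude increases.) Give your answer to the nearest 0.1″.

Δλ = 12.6″

sin φ = 0.845299, cos φ = 0.534293, sin λ = -0.039312, cos λ = 0.999227.
East component: ΔE = −sin λ·ΔX + cos λ·ΔY = −(-0.039312)(-421) + (0.999227)(224) = 207.28 m.
1° of latitude spans 3600 × 30.87 = 111132 m; at latitude φ, 1° of longitude spans that × cos φ = 59377.1 m, so Δλ = 207.28 / 59377.1 × 3600 = 12.567″.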